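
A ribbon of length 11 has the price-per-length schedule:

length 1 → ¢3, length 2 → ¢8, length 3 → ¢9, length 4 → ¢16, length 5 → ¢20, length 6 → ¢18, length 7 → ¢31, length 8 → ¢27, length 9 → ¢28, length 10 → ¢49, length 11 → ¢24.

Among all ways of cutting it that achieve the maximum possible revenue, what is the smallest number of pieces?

2

Let r[k] be the best obtainable value from length k. For each k, try every first piece i and keep the best of price[i] + r[k−i].
r[1] = 3
r[2] = max(3+3, 8+0) = 8
r[3] = max(3+8, 8+3, 9+0) = 11
r[4] = max(3+11, 8+8, 9+3, 16+0) = 16
r[5] = max(3+16, 8+11, 9+8, 16+3, 20+0) = 20
r[6] = max(3+20, 8+16, 9+11, 16+8, 20+3, 18+0) = 24
r[7] = max(3+24, 8+20, 9+16, …, 18+3, 31+0) = 31
r[8] = max(3+31, 8+24, 9+20, …, 31+3, 27+0) = 34
r[9] = max(3+34, 8+31, 9+24, …, 27+3, 28+0) = 39
r[10] = max(3+39, 8+34, 9+31, …, 28+3, 49+0) = 49
r[11] = max(3+49, 8+39, 9+34, …, 49+3, 24+0) = 52
Maximum revenue is ¢52.
Now minimize piece count subject to staying optimal: for each k, pieces[k] = 1 + min over i with p[i]+r[k−i]=r[k] of pieces[k−i].
pieces[8] = 2
pieces[9] = 2
pieces[10] = 1
pieces[11] = 2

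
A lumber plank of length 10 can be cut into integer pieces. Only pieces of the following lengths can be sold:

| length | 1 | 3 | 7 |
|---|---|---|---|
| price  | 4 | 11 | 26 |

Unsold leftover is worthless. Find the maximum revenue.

Consider every possible first cut. best[k] is the best of p[i]+best[k−i] over all sellable i≤k.
best[1] = 4
best[2] = 8  (first piece 1, then best[1]=4)
best[3] = 12  (first piece 1, then best[2]=8)
best[4] = 16  (first piece 1, then best[3]=12)
best[5] = 20  (first piece 1, then best[4]=16)
best[6] = 24  (first piece 1, then best[5]=20)
best[7] = 28  (first piece 1, then best[6]=24)
best[8] = 32  (first piece 1, then best[7]=28)
best[9] = 36  (first piece 1, then best[8]=32)
best[10] = 40  (first piece 1, then best[9]=36)
One optimal cutting: 1 + 1 + 1 + 1 + 1 + 1 + 1 + 1 + 1 + 1 → $40.

40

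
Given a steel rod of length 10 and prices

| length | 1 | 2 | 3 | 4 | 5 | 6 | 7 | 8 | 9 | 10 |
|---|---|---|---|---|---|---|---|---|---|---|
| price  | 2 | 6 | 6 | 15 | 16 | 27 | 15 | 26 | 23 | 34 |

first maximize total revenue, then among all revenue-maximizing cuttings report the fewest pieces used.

Consider every possible first cut. r[k] is the best of p[i]+r[k−i] over all sellable i≤k.
r[1] = 2
r[2] = 6
r[3] = 8  (first piece 1, then r[2]=6)
r[4] = 15
r[5] = 17  (first piece 1, then r[4]=15)
r[6] = 27
r[7] = 29  (first piece 1, then r[6]=27)
r[8] = 33  (first piece 2, then r[6]=27)
r[9] = 35  (first piece 1, then r[8]=33)
r[10] = 42  (first piece 4, then r[6]=27)
Maximum revenue is $42.
Now minimize piece count subject to staying optimal: for each k, pieces[k] = 1 + min over i with p[i]+r[k−i]=r[k] of pieces[k−i].
pieces[7] = 2
pieces[8] = 2
pieces[9] = 3
pieces[10] = 2

2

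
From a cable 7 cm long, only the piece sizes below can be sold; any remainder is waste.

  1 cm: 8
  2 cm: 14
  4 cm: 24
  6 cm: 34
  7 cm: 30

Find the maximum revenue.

56

Build f[k] bottom-up: f[k] = max over allowed piece i of (p[i] + f[k−i]).
f[1] = 8
f[2] = max(8+8, 14+0) = 16
f[3] = max(8+16, 14+8) = 24
f[4] = max(8+24, 14+16, 24+0) = 32
f[5] = max(8+32, 14+24, 24+8) = 40
f[6] = max(8+40, 14+32, 24+16, 34+0) = 48
f[7] = max(8+48, 14+40, 24+24, 34+8, 30+0) = 56
One optimal cutting: 1 + 1 + 1 + 1 + 1 + 1 + 1 → 56.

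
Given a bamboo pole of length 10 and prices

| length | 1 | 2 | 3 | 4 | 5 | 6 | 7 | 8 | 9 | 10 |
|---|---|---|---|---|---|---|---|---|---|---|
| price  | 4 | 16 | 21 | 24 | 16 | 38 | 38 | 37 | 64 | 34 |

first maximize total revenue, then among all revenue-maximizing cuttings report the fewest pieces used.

5

Let r[k] be the best obtainable value from length k. For each k, try every first piece i and keep the best of price[i] + r[k−i].
r[1] = 4
r[2] = 16
r[3] = 21
r[4] = 32  (first piece 2, then r[2]=16)
r[5] = 37  (first piece 2, then r[3]=21)
r[6] = 48  (first piece 2, then r[4]=32)
r[7] = 53  (first piece 2, then r[5]=37)
r[8] = 64  (first piece 2, then r[6]=48)
r[9] = 69  (first piece 2, then r[7]=53)
r[10] = 80  (first piece 2, then r[8]=64)
Maximum revenue is $80.
Now minimize piece count subject to staying optimal: for each k, pieces[k] = 1 + min over i with p[i]+r[k−i]=r[k] of pieces[k−i].
pieces[7] = 3
pieces[8] = 4
pieces[9] = 4
pieces[10] = 5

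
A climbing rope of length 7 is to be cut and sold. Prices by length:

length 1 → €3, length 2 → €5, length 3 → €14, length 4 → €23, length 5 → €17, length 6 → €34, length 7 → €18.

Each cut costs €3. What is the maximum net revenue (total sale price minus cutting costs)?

Build v[k] bottom-up: v[k] = max over allowed piece i of (p[i] + v[k−i]) − 3 per cut.
v[1] = 3
v[2] = max(3+3-3, 5+0) = 5
v[3] = max(3+5-3, 5+3-3, 14+0) = 14
v[4] = max(3+14-3, 5+5-3, 14+3-3, 23+0) = 23
v[5] = max(3+23-3, 5+14-3, 14+5-3, 23+3-3, 17+0) = 23
v[6] = max(3+23-3, 5+23-3, 14+14-3, 23+5-3, 17+3-3, 34+0) = 34
v[7] = max(3+34-3, 5+23-3, 14+23-3, …, 34+3-3, 18+0) = 34
One optimal plan: pieces 6 + 1 (1 cut) → €37 − €3 = €34.

34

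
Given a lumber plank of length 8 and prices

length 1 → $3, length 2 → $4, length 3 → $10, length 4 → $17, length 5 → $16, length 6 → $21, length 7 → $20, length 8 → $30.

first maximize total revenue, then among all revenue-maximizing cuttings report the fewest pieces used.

2

Consider every possible first cut. r[k] is the best of p[i]+r[k−i] over all sellable i≤k.
r[1] = 3
r[2] = max(3+3, 4+0) = 6
r[3] = max(3+6, 4+3, 10+0) = 10
r[4] = max(3+10, 4+6, 10+3, 17+0) = 17
r[5] = max(3+17, 4+10, 10+6, 17+3, 16+0) = 20
r[6] = max(3+20, 4+17, 10+10, 17+6, 16+3, 21+0) = 23
r[7] = max(3+23, 4+20, 10+17, …, 21+3, 20+0) = 27
r[8] = max(3+27, 4+23, 10+20, …, 20+3, 30+0) = 34
Maximum revenue is $34.
Now minimize piece count subject to staying optimal: for each k, pieces[k] = 1 + min over i with p[i]+r[k−i]=r[k] of pieces[k−i].
pieces[5] = 2
pieces[6] = 3
pieces[7] = 2
pieces[8] = 2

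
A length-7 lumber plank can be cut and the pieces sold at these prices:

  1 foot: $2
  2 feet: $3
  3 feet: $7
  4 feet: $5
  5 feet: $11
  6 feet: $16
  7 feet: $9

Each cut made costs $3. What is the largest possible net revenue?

Let r[k] be the best obtainable value from length k. For each k, try every first piece i and keep the best of price[i] + r[k−i] minus the 3 cut fee when i<k.
r[1] = 2
r[2] = 3
r[3] = 7
r[4] = 6  (first piece 1, then r[3]=7)
r[5] = 11
r[6] = 16
r[7] = 15  (first piece 1, then r[6]=16)
One optimal plan: pieces 6 + 1 (1 cut) → $18 − $3 = $15.

15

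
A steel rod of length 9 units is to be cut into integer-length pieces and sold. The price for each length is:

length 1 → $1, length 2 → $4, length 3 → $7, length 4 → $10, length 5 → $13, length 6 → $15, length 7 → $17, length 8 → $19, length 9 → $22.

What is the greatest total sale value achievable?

23

Consider every possible first cut. v[k] is the best of p[i]+v[k−i] over all sellable i≤k.
v[1] = 1
v[2] = max(1+1, 4+0) = 4
v[3] = max(1+4, 4+1, 7+0) = 7
v[4] = max(1+7, 4+4, 7+1, 10+0) = 10
v[5] = max(1+10, 4+7, 7+4, 10+1, 13+0) = 13
v[6] = max(1+13, 4+10, 7+7, 10+4, 13+1, 15+0) = 15
v[7] = max(1+15, 4+13, 7+10, …, 15+1, 17+0) = 17
v[8] = max(1+17, 4+15, 7+13, …, 17+1, 19+0) = 20
v[9] = max(1+20, 4+17, 7+15, …, 19+1, 22+0) = 23
One optimal cutting: 5 + 4 → $13 + $10 = $23.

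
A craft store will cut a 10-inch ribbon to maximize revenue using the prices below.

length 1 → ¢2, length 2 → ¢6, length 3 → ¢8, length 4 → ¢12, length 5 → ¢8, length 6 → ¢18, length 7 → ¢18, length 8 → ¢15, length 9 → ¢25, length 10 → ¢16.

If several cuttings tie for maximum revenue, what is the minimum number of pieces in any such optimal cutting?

Consider every possible first cut. r[k] is the best of p[i]+r[k−i] over all sellable i≤k.
r[1] = 2
r[2] = max(2+2, 6+0) = 6
r[3] = max(2+6, 6+2, 8+0) = 8
r[4] = max(2+8, 6+6, 8+2, 12+0) = 12
r[5] = max(2+12, 6+8, 8+6, 12+2, 8+0) = 14
r[6] = max(2+14, 6+12, 8+8, 12+6, 8+2, 18+0) = 18
r[7] = max(2+18, 6+14, 8+12, …, 18+2, 18+0) = 20
r[8] = max(2+20, 6+18, 8+14, …, 18+2, 15+0) = 24
r[9] = max(2+24, 6+20, 8+18, …, 15+2, 25+0) = 26
r[10] = max(2+26, 6+24, 8+20, …, 25+2, 16+0) = 30
Maximum revenue is ¢30.
Now minimize piece count subject to staying optimal: for each k, pieces[k] = 1 + min over i with p[i]+r[k−i]=r[k] of pieces[k−i].
pieces[7] = 2
pieces[8] = 2
pieces[9] = 2
pieces[10] = 2

2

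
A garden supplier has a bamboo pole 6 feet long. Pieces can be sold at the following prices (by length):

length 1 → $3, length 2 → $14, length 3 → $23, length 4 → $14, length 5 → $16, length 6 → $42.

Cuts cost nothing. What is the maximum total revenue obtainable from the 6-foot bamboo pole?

46

Consider every possible first cut. best[k] is the best of p[i]+best[k−i] over all sellable i≤k.
best[1] = 3
best[2] = 14
best[3] = 23
best[4] = 28  (first piece 2, then best[2]=14)
best[5] = 37  (first piece 2, then best[3]=23)
best[6] = 46  (first piece 3, then best[3]=23)
One optimal cutting: 3 + 3 → $23 + $23 = $46.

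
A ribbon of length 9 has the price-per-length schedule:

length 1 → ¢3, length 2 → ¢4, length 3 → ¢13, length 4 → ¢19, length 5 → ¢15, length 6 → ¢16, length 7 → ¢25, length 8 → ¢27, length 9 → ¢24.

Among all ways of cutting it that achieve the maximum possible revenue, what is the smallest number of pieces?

3

Consider every possible first cut. r[k] is the best of p[i]+r[k−i] over all sellable i≤k.
r[1] = 3
r[2] = max(3+3, 4+0) = 6
r[3] = max(3+6, 4+3, 13+0) = 13
r[4] = max(3+13, 4+6, 13+3, 19+0) = 19
r[5] = max(3+19, 4+13, 13+6, 19+3, 15+0) = 22
r[6] = max(3+22, 4+19, 13+13, 19+6, 15+3, 16+0) = 26
r[7] = max(3+26, 4+22, 13+19, …, 16+3, 25+0) = 32
r[8] = max(3+32, 4+26, 13+22, …, 25+3, 27+0) = 38
r[9] = max(3+38, 4+32, 13+26, …, 27+3, 24+0) = 41
Maximum revenue is ¢41.
Now minimize piece count subject to staying optimal: for each k, pieces[k] = 1 + min over i with p[i]+r[k−i]=r[k] of pieces[k−i].
pieces[6] = 2
pieces[7] = 2
pieces[8] = 2
pieces[9] = 3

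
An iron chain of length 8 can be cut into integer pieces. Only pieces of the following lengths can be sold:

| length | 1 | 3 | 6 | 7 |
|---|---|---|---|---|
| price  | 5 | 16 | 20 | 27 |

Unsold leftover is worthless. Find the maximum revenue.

Let f[k] be the best obtainable value from length k. For each k, try every first piece i and keep the best of price[i] + f[k−i].
f[1] = 5
f[2] = 10  (first piece 1, then f[1]=5)
f[3] = 16
f[4] = 21  (first piece 1, then f[3]=16)
f[5] = 26  (first piece 1, then f[4]=21)
f[6] = 32  (first piece 3, then f[3]=16)
f[7] = 37  (first piece 1, then f[6]=32)
f[8] = 42  (first piece 1, then f[7]=37)
One optimal cutting: 3 + 3 + 1 + 1 → $42.

42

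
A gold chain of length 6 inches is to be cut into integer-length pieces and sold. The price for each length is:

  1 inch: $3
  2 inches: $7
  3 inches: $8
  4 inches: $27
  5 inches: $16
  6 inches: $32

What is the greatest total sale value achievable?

Build R[k] bottom-up: R[k] = max over allowed piece i of (p[i] + R[k−i]).
R[1] = 3
R[2] = max(3+3, 7+0) = 7
R[3] = max(3+7, 7+3, 8+0) = 10
R[4] = max(3+10, 7+7, 8+3, 27+0) = 27
R[5] = max(3+27, 7+10, 8+7, 27+3, 16+0) = 30
R[6] = max(3+30, 7+27, 8+10, 27+7, 16+3, 32+0) = 34
One optimal cutting: 4 + 2 → $27 + $7 = $34.

34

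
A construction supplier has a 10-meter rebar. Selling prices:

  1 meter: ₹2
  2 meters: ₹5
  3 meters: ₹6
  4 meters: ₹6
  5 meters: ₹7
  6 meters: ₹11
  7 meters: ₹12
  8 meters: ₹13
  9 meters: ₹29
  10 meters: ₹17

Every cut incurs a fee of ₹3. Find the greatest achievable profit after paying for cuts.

Consider every possible first cut. r[k] is the best of p[i]+r[k−i] over all sellable i≤k, charging 3 whenever i<k.
r[1] = 2
r[2] = max(2+2-3, 5+0) = 5
r[3] = max(2+5-3, 5+2-3, 6+0) = 6
r[4] = max(2+6-3, 5+5-3, 6+2-3, 6+0) = 7
r[5] = max(2+7-3, 5+6-3, 6+5-3, 6+2-3, 7+0) = 8
r[6] = max(2+8-3, 5+7-3, 6+6-3, 6+5-3, 7+2-3, 11+0) = 11
r[7] = max(2+11-3, 5+8-3, 6+7-3, …, 11+2-3, 12+0) = 12
r[8] = max(2+12-3, 5+11-3, 6+8-3, …, 12+2-3, 13+0) = 13
r[9] = max(2+13-3, 5+12-3, 6+11-3, …, 13+2-3, 29+0) = 29
r[10] = max(2+29-3, 5+13-3, 6+12-3, …, 29+2-3, 17+0) = 28
One optimal plan: pieces 9 + 1 (1 cut) → ₹31 − ₹3 = ₹28.

28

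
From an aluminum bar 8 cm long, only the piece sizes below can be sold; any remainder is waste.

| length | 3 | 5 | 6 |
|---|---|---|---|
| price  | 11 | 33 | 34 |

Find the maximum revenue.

Let best[k] be the best obtainable value from length k. For each k, try every first piece i and keep the best of price[i] + best[k−i].
best[1] = 0
best[2] = 0
best[3] = 11
best[4] = 11
best[5] = 33
best[6] = 34
best[7] = 34
best[8] = 44  (first piece 3, then best[5]=33)
One optimal cutting: 5 + 3 → $44.

44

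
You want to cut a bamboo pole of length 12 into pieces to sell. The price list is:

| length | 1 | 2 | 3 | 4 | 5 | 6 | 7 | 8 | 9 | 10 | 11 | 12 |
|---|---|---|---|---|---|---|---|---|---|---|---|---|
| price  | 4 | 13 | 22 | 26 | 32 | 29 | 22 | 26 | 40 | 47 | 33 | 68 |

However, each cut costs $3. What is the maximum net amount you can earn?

Build net[k] bottom-up: net[k] = max over allowed piece i of (p[i] + net[k−i]) − 3 per cut.
net[1] = 4
net[2] = max(4+4-3, 13+0) = 13
net[3] = max(4+13-3, 13+4-3, 22+0) = 22
net[4] = max(4+22-3, 13+13-3, 22+4-3, 26+0) = 26
net[5] = max(4+26-3, 13+22-3, 22+13-3, 26+4-3, 32+0) = 32
net[6] = max(4+32-3, 13+26-3, 22+22-3, 26+13-3, 32+4-3, 29+0) = 41
net[7] = max(4+41-3, 13+32-3, 22+26-3, …, 29+4-3, 22+0) = 45
net[8] = max(4+45-3, 13+41-3, 22+32-3, …, 22+4-3, 26+0) = 51
net[9] = max(4+51-3, 13+45-3, 22+41-3, …, 26+4-3, 40+0) = 60
net[10] = max(4+60-3, 13+51-3, 22+45-3, …, 40+4-3, 47+0) = 64
net[11] = max(4+64-3, 13+60-3, 22+51-3, …, 47+4-3, 33+0) = 70
net[12] = max(4+70-3, 13+64-3, 22+60-3, …, 33+4-3, 68+0) = 79
One optimal plan: pieces 3 + 3 + 3 + 3 (3 cuts) → $88 − $9 = $79.

79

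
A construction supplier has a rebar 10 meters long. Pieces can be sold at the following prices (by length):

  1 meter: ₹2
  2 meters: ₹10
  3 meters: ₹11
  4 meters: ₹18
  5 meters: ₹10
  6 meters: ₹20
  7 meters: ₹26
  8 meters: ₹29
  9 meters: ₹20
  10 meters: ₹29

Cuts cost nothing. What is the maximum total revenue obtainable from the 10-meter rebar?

Build best[k] bottom-up: best[k] = max over allowed piece i of (p[i] + best[k−i]).
best[1] = 2
best[2] = max(2+2, 10+0) = 10
best[3] = max(2+10, 10+2, 11+0) = 12
best[4] = max(2+12, 10+10, 11+2, 18+0) = 20
best[5] = max(2+20, 10+12, 11+10, 18+2, 10+0) = 22
best[6] = max(2+22, 10+20, 11+12, 18+10, 10+2, 20+0) = 30
best[7] = max(2+30, 10+22, 11+20, …, 20+2, 26+0) = 32
best[8] = max(2+32, 10+30, 11+22, …, 26+2, 29+0) = 40
best[9] = max(2+40, 10+32, 11+30, …, 29+2, 20+0) = 42
best[10] = max(2+42, 10+40, 11+32, …, 20+2, 29+0) = 50
One optimal cutting: 2 + 2 + 2 + 2 + 2 → ₹10 + ₹10 + ₹10 + ₹10 + ₹10 = ₹50.

50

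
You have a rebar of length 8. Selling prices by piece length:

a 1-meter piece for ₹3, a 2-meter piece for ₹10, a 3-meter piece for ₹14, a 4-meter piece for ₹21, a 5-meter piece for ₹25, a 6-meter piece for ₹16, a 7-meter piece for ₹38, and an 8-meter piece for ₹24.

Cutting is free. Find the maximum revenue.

42

Consider every possible first cut. R[k] is the best of p[i]+R[k−i] over all sellable i≤k.
R[1] = 3
R[2] = 10
R[3] = 14
R[4] = 21
R[5] = 25
R[6] = 31  (first piece 2, then R[4]=21)
R[7] = 38
R[8] = 42  (first piece 4, then R[4]=21)
One optimal cutting: 4 + 4 → ₹21 + ₹21 = ₹42.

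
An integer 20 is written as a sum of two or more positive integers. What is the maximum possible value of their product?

1458

Fill m[k] for k=2..20: at each k try every first piece i and multiply by the better of (k−i) uncut or m[k−i].
Small cases: m[2]=1, m[3]=2, m[4]=4, m[5]=6, m[6]=9, m[7]=12, m[8]=18, m[9]=27, m[10]=36, m[11]=54, m[12]=81, m[13]=108.
m[14] = 2*max(12,81) = 2*81 = 162
m[15] = 3*max(12,81) = 3*81 = 243
m[16] = 2*max(14,162) = 2*162 = 324
m[17] = 2*max(15,243) = 2*243 = 486
m[18] = 3*max(15,243) = 3*243 = 729
m[19] = 2*max(17,486) = 2*486 = 972
m[20] = 2*max(18,729) = 2*729 = 1458
One optimal split: 3 + 3 + 3 + 3 + 3 + 3 + 2; product 3*3*3*3*3*3*2 = 1458.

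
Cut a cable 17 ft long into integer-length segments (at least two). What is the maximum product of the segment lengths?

486

Define P[k] = max over 1≤i<k of i · max(k−i, P[k−i]); the inner max lets the remainder stay uncut if that's better.
P[2] = 1×max(1,0) = 1×1 = 1
P[3] = 1×max(2,1) = 1×2 = 2
P[4] = 2×max(2,1) = 2×2 = 4
P[5] = 2×max(3,2) = 2×3 = 6
P[6] = 3×max(3,2) = 3×3 = 9
P[7] = 2×max(5,6) = 2×6 = 12
P[8] = 2×max(6,9) = 2×9 = 18
P[9] = 3×max(6,9) = 3×9 = 27
P[10] = 2×max(8,18) = 2×18 = 36
P[11] = 2×max(9,27) = 2×27 = 54
P[12] = 3×max(9,27) = 3×27 = 81
P[13] = 2×max(11,54) = 2×54 = 108
P[14] = 2×max(12,81) = 2×81 = 162
P[15] = 3×max(12,81) = 3×81 = 243
P[16] = 2×max(14,162) = 2×162 = 324
P[17] = 2×max(15,243) = 2×243 = 486
One optimal split: 3 + 3 + 3 + 3 + 3 + 2; product 3×3×3×3×3×2 = 486.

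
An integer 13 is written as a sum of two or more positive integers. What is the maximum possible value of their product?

108

Fill f[k] for k=2..13: at each k try every first piece i and multiply by the better of (k−i) uncut or f[k−i].
f[2] = 1·max(1,0) = 1·1 = 1
f[3] = 1·max(2,1) = 1·2 = 2
f[4] = 2·max(2,1) = 2·2 = 4
f[5] = 2·max(3,2) = 2·3 = 6
f[6] = 3·max(3,2) = 3·3 = 9
f[7] = 2·max(5,6) = 2·6 = 12
f[8] = 2·max(6,9) = 2·9 = 18
f[9] = 3·max(6,9) = 3·9 = 27
f[10] = 2·max(8,18) = 2·18 = 36
f[11] = 2·max(9,27) = 2·27 = 54
f[12] = 3·max(9,27) = 3·27 = 81
f[13] = 2·max(11,54) = 2·54 = 108
One optimal split: 3 + 3 + 3 + 2 + 2; product 3·3·3·2·2 = 108.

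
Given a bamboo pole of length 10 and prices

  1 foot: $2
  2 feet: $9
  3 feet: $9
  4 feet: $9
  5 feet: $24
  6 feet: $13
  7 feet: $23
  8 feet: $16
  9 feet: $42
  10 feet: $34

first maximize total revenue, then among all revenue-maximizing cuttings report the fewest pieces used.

Build r[k] bottom-up: r[k] = max over allowed piece i of (p[i] + r[k−i]).
r[1] = 2
r[2] = 9
r[3] = 11  (first piece 1, then r[2]=9)
r[4] = 18  (first piece 2, then r[2]=9)
r[5] = 24
r[6] = 27  (first piece 2, then r[4]=18)
r[7] = 33  (first piece 2, then r[5]=24)
r[8] = 36  (first piece 2, then r[6]=27)
r[9] = 42  (first piece 2, then r[7]=33)
r[10] = 48  (first piece 5, then r[5]=24)
Maximum revenue is $48.
Now minimize piece count subject to staying optimal: for each k, pieces[k] = 1 + min over i with p[i]+r[k−i]=r[k] of pieces[k−i].
pieces[7] = 2
pieces[8] = 4
pieces[9] = 1
pieces[10] = 2

2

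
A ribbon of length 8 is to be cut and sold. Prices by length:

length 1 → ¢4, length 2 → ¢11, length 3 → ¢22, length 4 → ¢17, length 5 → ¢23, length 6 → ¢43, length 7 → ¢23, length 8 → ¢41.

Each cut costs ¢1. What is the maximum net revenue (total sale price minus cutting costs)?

53

Consider every possible first cut. net[k] is the best of p[i]+net[k−i] over all sellable i≤k, charging 1 whenever i<k.
net[1] = 4
net[2] = max(4+4-1, 11+0) = 11
net[3] = max(4+11-1, 11+4-1, 22+0) = 22
net[4] = max(4+22-1, 11+11-1, 22+4-1, 17+0) = 25
net[5] = max(4+25-1, 11+22-1, 22+11-1, 17+4-1, 23+0) = 32
net[6] = max(4+32-1, 11+25-1, 22+22-1, 17+11-1, 23+4-1, 43+0) = 43
net[7] = max(4+43-1, 11+32-1, 22+25-1, …, 43+4-1, 23+0) = 46
net[8] = max(4+46-1, 11+43-1, 22+32-1, …, 23+4-1, 41+0) = 53
One optimal plan: pieces 3 + 3 + 2 (2 cuts) → ¢55 − ¢2 = ¢53.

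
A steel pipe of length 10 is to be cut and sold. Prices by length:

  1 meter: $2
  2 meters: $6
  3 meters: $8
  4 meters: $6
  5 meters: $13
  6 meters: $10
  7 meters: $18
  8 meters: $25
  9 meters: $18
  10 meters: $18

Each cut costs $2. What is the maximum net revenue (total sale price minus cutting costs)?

29

Consider every possible first cut. v[k] is the best of p[i]+v[k−i] over all sellable i≤k, charging 2 whenever i<k.
v[1] = 2
v[2] = 6
v[3] = 8
v[4] = 10  (first piece 2, then v[2]=6)
v[5] = 13
v[6] = 14  (first piece 2, then v[4]=10)
v[7] = 18
v[8] = 25
v[9] = 25  (first piece 1, then v[8]=25)
v[10] = 29  (first piece 2, then v[8]=25)
One optimal plan: pieces 8 + 2 (1 cut) → $31 − $2 = $29.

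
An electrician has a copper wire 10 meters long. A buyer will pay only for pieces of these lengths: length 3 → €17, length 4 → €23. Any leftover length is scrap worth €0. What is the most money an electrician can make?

57

Let best[k] be the best obtainable value from length k. For each k, try every first piece i and keep the best of price[i] + best[k−i].
best[1] = 0
best[2] = 0
best[3] = 17
best[4] = 23
best[5] = 23
best[6] = 34  (first piece 3, then best[3]=17)
best[7] = 40  (first piece 3, then best[4]=23)
best[8] = 46  (first piece 4, then best[4]=23)
best[9] = 51  (first piece 3, then best[6]=34)
best[10] = 57  (first piece 3, then best[7]=40)
One optimal cutting: 4 + 3 + 3 → €57.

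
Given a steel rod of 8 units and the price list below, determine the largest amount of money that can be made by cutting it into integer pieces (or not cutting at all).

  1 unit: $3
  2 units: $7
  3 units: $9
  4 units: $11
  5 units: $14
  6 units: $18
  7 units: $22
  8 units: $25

28

Let R[k] be the best obtainable value from length k. For each k, try every first piece i and keep the best of price[i] + R[k−i].
R[1] = 3
R[2] = 7
R[3] = 10  (first piece 1, then R[2]=7)
R[4] = 14  (first piece 2, then R[2]=7)
R[5] = 17  (first piece 1, then R[4]=14)
R[6] = 21  (first piece 2, then R[4]=14)
R[7] = 24  (first piece 1, then R[6]=21)
R[8] = 28  (first piece 2, then R[6]=21)
One optimal cutting: 2 + 2 + 2 + 2 → $7 + $7 + $7 + $7 = $28.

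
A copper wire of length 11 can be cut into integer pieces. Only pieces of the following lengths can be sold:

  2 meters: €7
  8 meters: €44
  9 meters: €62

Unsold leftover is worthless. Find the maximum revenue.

69

Build r[k] bottom-up: r[k] = max over allowed piece i of (p[i] + r[k−i]).
r[1] = 0
r[2] = 7
r[3] = 7
r[4] = 14  (first piece 2, then r[2]=7)
r[5] = 14
r[6] = 21  (first piece 2, then r[4]=14)
r[7] = 21
r[8] = 44
r[9] = 62
r[10] = 62
r[11] = 69  (first piece 2, then r[9]=62)
One optimal cutting: 9 + 2 → €69.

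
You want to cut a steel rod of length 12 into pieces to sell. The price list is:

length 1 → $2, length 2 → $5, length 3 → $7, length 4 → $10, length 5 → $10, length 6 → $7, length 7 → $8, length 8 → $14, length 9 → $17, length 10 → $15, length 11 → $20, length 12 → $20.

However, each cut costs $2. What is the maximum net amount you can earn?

Consider every possible first cut. r[k] is the best of p[i]+r[k−i] over all sellable i≤k, charging 2 whenever i<k.
r[1] = 2
r[2] = 5
r[3] = 7
r[4] = 10
r[5] = 10  (first piece 1, then r[4]=10)
r[6] = 13  (first piece 2, then r[4]=10)
r[7] = 15  (first piece 3, then r[4]=10)
r[8] = 18  (first piece 4, then r[4]=10)
r[9] = 18  (first piece 1, then r[8]=18)
r[10] = 21  (first piece 2, then r[8]=18)
r[11] = 23  (first piece 3, then r[8]=18)
r[12] = 26  (first piece 4, then r[8]=18)
One optimal plan: pieces 4 + 4 + 4 (2 cuts) → $30 − $4 = $26.

26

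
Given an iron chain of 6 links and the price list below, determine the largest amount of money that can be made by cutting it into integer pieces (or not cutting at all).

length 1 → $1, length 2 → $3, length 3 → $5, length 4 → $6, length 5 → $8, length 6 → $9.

Let r[k] be the best obtainable value from length k. For each k, try every first piece i and keep the best of price[i] + r[k−i].
r[1] = 1
r[2] = 3
r[3] = 5
r[4] = 6  (first piece 1, then r[3]=5)
r[5] = 8  (first piece 2, then r[3]=5)
r[6] = 10  (first piece 3, then r[3]=5)
One optimal cutting: 3 + 3 → $5 + $5 = $10.

10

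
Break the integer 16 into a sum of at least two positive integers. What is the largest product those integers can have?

324

Let P[k] be the best product for length k (with at least one cut). For each first piece i, the rest contributes max(k−i, P[k−i]).
P[2] = 1*max(1,0) = 1*1 = 1
P[3] = 1*max(2,1) = 1*2 = 2
P[4] = 2*max(2,1) = 2*2 = 4
P[5] = 2*max(3,2) = 2*3 = 6
P[6] = 3*max(3,2) = 3*3 = 9
P[7] = 2*max(5,6) = 2*6 = 12
P[8] = 2*max(6,9) = 2*9 = 18
P[9] = 3*max(6,9) = 3*9 = 27
P[10] = 2*max(8,18) = 2*18 = 36
P[11] = 2*max(9,27) = 2*27 = 54
P[12] = 3*max(9,27) = 3*27 = 81
P[13] = 2*max(11,54) = 2*54 = 108
P[14] = 2*max(12,81) = 2*81 = 162
P[15] = 3*max(12,81) = 3*81 = 243
P[16] = 2*max(14,162) = 2*162 = 324
One optimal split: 3 + 3 + 3 + 3 + 2 + 2; product 3*3*3*3*2*2 = 324.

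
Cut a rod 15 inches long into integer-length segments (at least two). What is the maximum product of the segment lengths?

243

Fill P[k] for k=2..15: at each k try every first piece i and multiply by the better of (k−i) uncut or P[k−i].
Small cases: P[2]=1, P[3]=2, P[4]=4, P[5]=6, P[6]=9, P[7]=12.
P[8] = max(1*12, 2*9, 3*6, …, 6*2, 7*1) = 18
P[9] = max(1*18, 2*12, 3*9, …, 7*2, 8*1) = 27
P[10] = max(1*27, 2*18, 3*12, …, 8*2, 9*1) = 36
P[11] = max(1*36, 2*27, 3*18, …, 9*2, 10*1) = 54
P[12] = max(1*54, 2*36, 3*27, …, 10*2, 11*1) = 81
P[13] = max(1*81, 2*54, 3*36, …, 11*2, 12*1) = 108
P[14] = max(1*108, 2*81, 3*54, …, 12*2, 13*1) = 162
P[15] = max(1*162, 2*108, 3*81, …, 13*2, 14*1) = 243
One optimal split: 3 + 3 + 3 + 3 + 3; product 3*3*3*3*3 = 243.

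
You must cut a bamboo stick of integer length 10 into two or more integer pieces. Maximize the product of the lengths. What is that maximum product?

Define prod[k] = max over 1≤i<k of i · max(k−i, prod[k−i]); the inner max lets the remainder stay uncut if that's better.
Small cases: prod[2]=1, prod[3]=2.
prod[4] = 2*max(2,1) = 2*2 = 4
prod[5] = 2*max(3,2) = 2*3 = 6
prod[6] = 3*max(3,2) = 3*3 = 9
prod[7] = 2*max(5,6) = 2*6 = 12
prod[8] = 2*max(6,9) = 2*9 = 18
prod[9] = 3*max(6,9) = 3*9 = 27
prod[10] = 2*max(8,18) = 2*18 = 36
One optimal split: 3 + 3 + 2 + 2; product 3*3*2*2 = 36.

36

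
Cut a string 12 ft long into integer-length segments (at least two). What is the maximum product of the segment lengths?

Fill P[k] for k=2..12: at each k try every first piece i and multiply by the better of (k−i) uncut or P[k−i].
Small cases: P[2]=1, P[3]=2, P[4]=4, P[5]=6.
P[6] = 3*max(3,2) = 3*3 = 9
P[7] = 2*max(5,6) = 2*6 = 12
P[8] = 2*max(6,9) = 2*9 = 18
P[9] = 3*max(6,9) = 3*9 = 27
P[10] = 2*max(8,18) = 2*18 = 36
P[11] = 2*max(9,27) = 2*27 = 54
P[12] = 3*max(9,27) = 3*27 = 81
One optimal split: 3 + 3 + 3 + 3; product 3*3*3*3 = 81.

81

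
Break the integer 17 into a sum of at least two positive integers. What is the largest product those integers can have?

Let g[k] be the best product for length k (with at least one cut). For each first piece i, the rest contributes max(k−i, g[k−i]).
g[2] = 1*max(1,0) = 1*1 = 1
g[3] = 1*max(2,1) = 1*2 = 2
g[4] = 2*max(2,1) = 2*2 = 4
g[5] = 2*max(3,2) = 2*3 = 6
g[6] = 3*max(3,2) = 3*3 = 9
g[7] = 2*max(5,6) = 2*6 = 12
g[8] = 2*max(6,9) = 2*9 = 18
g[9] = 3*max(6,9) = 3*9 = 27
g[10] = 2*max(8,18) = 2*18 = 36
g[11] = 2*max(9,27) = 2*27 = 54
g[12] = 3*max(9,27) = 3*27 = 81
g[13] = 2*max(11,54) = 2*54 = 108
g[14] = 2*max(12,81) = 2*81 = 162
g[15] = 3*max(12,81) = 3*81 = 243
g[16] = 2*max(14,162) = 2*162 = 324
g[17] = 2*max(15,243) = 2*243 = 486
One optimal split: 3 + 3 + 3 + 3 + 3 + 2; product 3*3*3*3*3*2 = 486.

486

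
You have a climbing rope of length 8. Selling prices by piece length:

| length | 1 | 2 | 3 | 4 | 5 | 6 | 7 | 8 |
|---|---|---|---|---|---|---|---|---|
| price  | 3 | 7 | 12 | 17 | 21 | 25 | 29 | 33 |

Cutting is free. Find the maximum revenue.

34

Consider every possible first cut. v[k] is the best of p[i]+v[k−i] over all sellable i≤k.
v[1] = 3
v[2] = 7
v[3] = 12
v[4] = 17
v[5] = 21
v[6] = 25
v[7] = 29  (first piece 3, then v[4]=17)
v[8] = 34  (first piece 4, then v[4]=17)
One optimal cutting: 4 + 4 → €17 + €17 = €34.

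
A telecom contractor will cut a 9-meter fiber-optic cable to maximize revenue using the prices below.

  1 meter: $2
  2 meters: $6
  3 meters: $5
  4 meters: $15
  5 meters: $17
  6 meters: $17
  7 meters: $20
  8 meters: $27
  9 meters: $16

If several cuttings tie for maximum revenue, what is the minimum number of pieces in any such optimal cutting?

2

Build r[k] bottom-up: r[k] = max over allowed piece i of (p[i] + r[k−i]).
r[1] = 2
r[2] = max(2+2, 6+0) = 6
r[3] = max(2+6, 6+2, 5+0) = 8
r[4] = max(2+8, 6+6, 5+2, 15+0) = 15
r[5] = max(2+15, 6+8, 5+6, 15+2, 17+0) = 17
r[6] = max(2+17, 6+15, 5+8, 15+6, 17+2, 17+0) = 21
r[7] = max(2+21, 6+17, 5+15, …, 17+2, 20+0) = 23
r[8] = max(2+23, 6+21, 5+17, …, 20+2, 27+0) = 30
r[9] = max(2+30, 6+23, 5+21, …, 27+2, 16+0) = 32
Maximum revenue is $32.
Now minimize piece count subject to staying optimal: for each k, pieces[k] = 1 + min over i with p[i]+r[k−i]=r[k] of pieces[k−i].
pieces[6] = 2
pieces[7] = 2
pieces[8] = 2
pieces[9] = 2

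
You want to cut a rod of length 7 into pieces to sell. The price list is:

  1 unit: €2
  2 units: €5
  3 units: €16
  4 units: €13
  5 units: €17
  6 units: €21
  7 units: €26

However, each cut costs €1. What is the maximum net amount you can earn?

32

Let v[k] be the best obtainable value from length k. For each k, try every first piece i and keep the best of price[i] + v[k−i] minus the 1 cut fee when i<k.
v[1] = 2
v[2] = max(2+2-1, 5+0) = 5
v[3] = max(2+5-1, 5+2-1, 16+0) = 16
v[4] = max(2+16-1, 5+5-1, 16+2-1, 13+0) = 17
v[5] = max(2+17-1, 5+16-1, 16+5-1, 13+2-1, 17+0) = 20
v[6] = max(2+20-1, 5+17-1, 16+16-1, 13+5-1, 17+2-1, 21+0) = 31
v[7] = max(2+31-1, 5+20-1, 16+17-1, …, 21+2-1, 26+0) = 32
One optimal plan: pieces 3 + 3 + 1 (2 cuts) → €34 − €2 = €32.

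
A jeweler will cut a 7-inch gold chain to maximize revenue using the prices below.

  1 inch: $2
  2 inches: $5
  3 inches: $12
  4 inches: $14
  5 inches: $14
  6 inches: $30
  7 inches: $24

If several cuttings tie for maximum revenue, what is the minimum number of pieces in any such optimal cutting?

2

Build r[k] bottom-up: r[k] = max over allowed piece i of (p[i] + r[k−i]).
r[1] = 2
r[2] = 5
r[3] = 12
r[4] = 14  (first piece 1, then r[3]=12)
r[5] = 17  (first piece 2, then r[3]=12)
r[6] = 30
r[7] = 32  (first piece 1, then r[6]=30)
Maximum revenue is $32.
Now minimize piece count subject to staying optimal: for each k, pieces[k] = 1 + min over i with p[i]+r[k−i]=r[k] of pieces[k−i].
pieces[4] = 1
pieces[5] = 2
pieces[6] = 1
pieces[7] = 2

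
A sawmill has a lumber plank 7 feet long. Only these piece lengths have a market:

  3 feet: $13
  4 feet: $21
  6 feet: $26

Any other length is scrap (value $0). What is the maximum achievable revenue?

Consider every possible first cut. f[k] is the best of p[i]+f[k−i] over all sellable i≤k.
f[1] = 0
f[2] = 0
f[3] = 13
f[4] = max(13+0, 21+0) = 21
f[5] = max(13+0, 21+0) = 21
f[6] = max(13+13, 21+0, 26+0) = 26
f[7] = max(13+21, 21+13, 26+0) = 34
One optimal cutting: 4 + 3 → $34.

34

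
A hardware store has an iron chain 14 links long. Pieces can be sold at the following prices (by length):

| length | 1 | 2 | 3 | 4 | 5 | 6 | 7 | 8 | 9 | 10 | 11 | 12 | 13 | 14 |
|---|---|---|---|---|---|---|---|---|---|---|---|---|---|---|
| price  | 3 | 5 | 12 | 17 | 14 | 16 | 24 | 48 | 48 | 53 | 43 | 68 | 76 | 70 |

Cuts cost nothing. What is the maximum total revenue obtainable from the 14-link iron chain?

Let r[k] be the best obtainable value from length k. For each k, try every first piece i and keep the best of price[i] + r[k−i].
r[1] = 3
r[2] = max(3+3, 5+0) = 6
r[3] = max(3+6, 5+3, 12+0) = 12
r[4] = max(3+12, 5+6, 12+3, 17+0) = 17
r[5] = max(3+17, 5+12, 12+6, 17+3, 14+0) = 20
r[6] = max(3+20, 5+17, 12+12, 17+6, 14+3, 16+0) = 24
r[7] = max(3+24, 5+20, 12+17, …, 16+3, 24+0) = 29
r[8] = max(3+29, 5+24, 12+20, …, 24+3, 48+0) = 48
r[9] = max(3+48, 5+29, 12+24, …, 48+3, 48+0) = 51
r[10] = max(3+51, 5+48, 12+29, …, 48+3, 53+0) = 54
r[11] = max(3+54, 5+51, 12+48, …, 53+3, 43+0) = 60
r[12] = max(3+60, 5+54, 12+51, …, 43+3, 68+0) = 68
r[13] = max(3+68, 5+60, 12+54, …, 68+3, 76+0) = 76
r[14] = max(3+76, 5+68, 12+60, …, 76+3, 70+0) = 79
One optimal cutting: 13 + 1 → $76 + $3 = $79.

79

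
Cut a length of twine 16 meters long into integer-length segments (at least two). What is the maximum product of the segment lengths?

324

Define f[k] = max over 1≤i<k of i · max(k−i, f[k−i]); the inner max lets the remainder stay uncut if that's better.
f[2] = 1×max(1,0) = 1×1 = 1
f[3] = 1×max(2,1) = 1×2 = 2
f[4] = 2×max(2,1) = 2×2 = 4
f[5] = 2×max(3,2) = 2×3 = 6
f[6] = 3×max(3,2) = 3×3 = 9
f[7] = 2×max(5,6) = 2×6 = 12
f[8] = 2×max(6,9) = 2×9 = 18
f[9] = 3×max(6,9) = 3×9 = 27
f[10] = 2×max(8,18) = 2×18 = 36
f[11] = 2×max(9,27) = 2×27 = 54
f[12] = 3×max(9,27) = 3×27 = 81
f[13] = 2×max(11,54) = 2×54 = 108
f[14] = 2×max(12,81) = 2×81 = 162
f[15] = 3×max(12,81) = 3×81 = 243
f[16] = 2×max(14,162) = 2×162 = 324
One optimal split: 3 + 3 + 3 + 3 + 2 + 2; product 3×3×3×3×2×2 = 324.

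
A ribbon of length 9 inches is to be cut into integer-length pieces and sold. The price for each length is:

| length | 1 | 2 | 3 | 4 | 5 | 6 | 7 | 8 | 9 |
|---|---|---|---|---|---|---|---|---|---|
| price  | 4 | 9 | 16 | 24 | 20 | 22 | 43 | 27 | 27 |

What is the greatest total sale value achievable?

Let best[k] be the best obtainable value from length k. For each k, try every first piece i and keep the best of price[i] + best[k−i].
best[1] = 4
best[2] = max(4+4, 9+0) = 9
best[3] = max(4+9, 9+4, 16+0) = 16
best[4] = max(4+16, 9+9, 16+4, 24+0) = 24
best[5] = max(4+24, 9+16, 16+9, 24+4, 20+0) = 28
best[6] = max(4+28, 9+24, 16+16, 24+9, 20+4, 22+0) = 33
best[7] = max(4+33, 9+28, 16+24, …, 22+4, 43+0) = 43
best[8] = max(4+43, 9+33, 16+28, …, 43+4, 27+0) = 48
best[9] = max(4+48, 9+43, 16+33, …, 27+4, 27+0) = 52
One optimal cutting: 4 + 4 + 1 → ¢24 + ¢24 + ¢4 = ¢52.

52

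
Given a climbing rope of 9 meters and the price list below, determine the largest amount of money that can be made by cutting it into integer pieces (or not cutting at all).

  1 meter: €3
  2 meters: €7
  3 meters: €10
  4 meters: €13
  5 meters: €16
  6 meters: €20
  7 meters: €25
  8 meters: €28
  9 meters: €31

Let v[k] be the best obtainable value from length k. For each k, try every first piece i and keep the best of price[i] + v[k−i].
v[1] = 3
v[2] = 7
v[3] = 10  (first piece 1, then v[2]=7)
v[4] = 14  (first piece 2, then v[2]=7)
v[5] = 17  (first piece 1, then v[4]=14)
v[6] = 21  (first piece 2, then v[4]=14)
v[7] = 25
v[8] = 28  (first piece 1, then v[7]=25)
v[9] = 32  (first piece 2, then v[7]=25)
One optimal cutting: 7 + 2 → €25 + €7 = €32.

32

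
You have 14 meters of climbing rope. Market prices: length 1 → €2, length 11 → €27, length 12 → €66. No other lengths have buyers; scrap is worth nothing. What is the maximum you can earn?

70

Build best[k] bottom-up: best[k] = max over allowed piece i of (p[i] + best[k−i]).
best[1] = 2
best[2] = 4  (first piece 1, then best[1]=2)
best[3] = 6  (first piece 1, then best[2]=4)
best[4] = 8  (first piece 1, then best[3]=6)
best[5] = 10  (first piece 1, then best[4]=8)
best[6] = 12  (first piece 1, then best[5]=10)
best[7] = 14  (first piece 1, then best[6]=12)
best[8] = 16  (first piece 1, then best[7]=14)
best[9] = 18  (first piece 1, then best[8]=16)
best[10] = 20  (first piece 1, then best[9]=18)
best[11] = 27
best[12] = 66
best[13] = 68  (first piece 1, then best[12]=66)
best[14] = 70  (first piece 1, then best[13]=68)
One optimal cutting: 12 + 1 + 1 → €70.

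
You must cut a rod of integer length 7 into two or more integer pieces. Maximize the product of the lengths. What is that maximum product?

12

Let m[k] be the best product for length k (with at least one cut). For each first piece i, the rest contributes max(k−i, m[k−i]).
m[2] = 1*max(1,0) = 1*1 = 1
m[3] = 1*max(2,1) = 1*2 = 2
m[4] = 2*max(2,1) = 2*2 = 4
m[5] = 2*max(3,2) = 2*3 = 6
m[6] = 3*max(3,2) = 3*3 = 9
m[7] = 2*max(5,6) = 2*6 = 12
One optimal split: 3 + 2 + 2; product 3*2*2 = 12.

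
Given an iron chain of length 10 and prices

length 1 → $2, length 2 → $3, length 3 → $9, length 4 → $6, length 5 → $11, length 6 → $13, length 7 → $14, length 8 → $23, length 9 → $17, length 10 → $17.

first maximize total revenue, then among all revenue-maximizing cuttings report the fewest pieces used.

Build r[k] bottom-up: r[k] = max over allowed piece i of (p[i] + r[k−i]).
r[1] = 2
r[2] = max(2+2, 3+0) = 4
r[3] = max(2+4, 3+2, 9+0) = 9
r[4] = max(2+9, 3+4, 9+2, 6+0) = 11
r[5] = max(2+11, 3+9, 9+4, 6+2, 11+0) = 13
r[6] = max(2+13, 3+11, 9+9, 6+4, 11+2, 13+0) = 18
r[7] = max(2+18, 3+13, 9+11, …, 13+2, 14+0) = 20
r[8] = max(2+20, 3+18, 9+13, …, 14+2, 23+0) = 23
r[9] = max(2+23, 3+20, 9+18, …, 23+2, 17+0) = 27
r[10] = max(2+27, 3+23, 9+20, …, 17+2, 17+0) = 29
Maximum revenue is $29.
Now minimize piece count subject to staying optimal: for each k, pieces[k] = 1 + min over i with p[i]+r[k−i]=r[k] of pieces[k−i].
pieces[7] = 3
pieces[8] = 1
pieces[9] = 3
pieces[10] = 4

4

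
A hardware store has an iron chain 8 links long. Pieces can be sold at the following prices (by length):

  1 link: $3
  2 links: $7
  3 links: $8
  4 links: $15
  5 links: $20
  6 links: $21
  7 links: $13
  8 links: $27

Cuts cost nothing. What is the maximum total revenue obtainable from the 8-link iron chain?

30

Let v[k] be the best obtainable value from length k. For each k, try every first piece i and keep the best of price[i] + v[k−i].
v[1] = 3
v[2] = max(3+3, 7+0) = 7
v[3] = max(3+7, 7+3, 8+0) = 10
v[4] = max(3+10, 7+7, 8+3, 15+0) = 15
v[5] = max(3+15, 7+10, 8+7, 15+3, 20+0) = 20
v[6] = max(3+20, 7+15, 8+10, 15+7, 20+3, 21+0) = 23
v[7] = max(3+23, 7+20, 8+15, …, 21+3, 13+0) = 27
v[8] = max(3+27, 7+23, 8+20, …, 13+3, 27+0) = 30
One optimal cutting: 5 + 2 + 1 → $20 + $7 + $3 = $30.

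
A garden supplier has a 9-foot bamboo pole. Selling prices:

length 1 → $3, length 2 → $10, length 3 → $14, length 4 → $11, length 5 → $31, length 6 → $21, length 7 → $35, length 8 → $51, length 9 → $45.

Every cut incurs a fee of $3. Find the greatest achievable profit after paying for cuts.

51

Consider every possible first cut. net[k] is the best of p[i]+net[k−i] over all sellable i≤k, charging 3 whenever i<k.
net[1] = 3
net[2] = 10
net[3] = 14
net[4] = 17  (first piece 2, then net[2]=10)
net[5] = 31
net[6] = 31  (first piece 1, then net[5]=31)
net[7] = 38  (first piece 2, then net[5]=31)
net[8] = 51
net[9] = 51  (first piece 1, then net[8]=51)
One optimal plan: pieces 8 + 1 (1 cut) → $54 − $3 = $51.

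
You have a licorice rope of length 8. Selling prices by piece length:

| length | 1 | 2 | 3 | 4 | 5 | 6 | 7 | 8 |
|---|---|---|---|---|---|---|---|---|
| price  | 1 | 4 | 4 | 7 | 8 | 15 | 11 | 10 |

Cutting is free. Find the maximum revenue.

Let r[k] be the best obtainable value from length k. For each k, try every first piece i and keep the best of price[i] + r[k−i].
r[1] = 1
r[2] = 4
r[3] = 5  (first piece 1, then r[2]=4)
r[4] = 8  (first piece 2, then r[2]=4)
r[5] = 9  (first piece 1, then r[4]=8)
r[6] = 15
r[7] = 16  (first piece 1, then r[6]=15)
r[8] = 19  (first piece 2, then r[6]=15)
One optimal cutting: 6 + 2 → ¢15 + ¢4 = ¢19.

19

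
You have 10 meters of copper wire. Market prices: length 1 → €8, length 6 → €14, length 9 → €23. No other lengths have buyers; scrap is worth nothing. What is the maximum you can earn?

80

Build r[k] bottom-up: r[k] = max over allowed piece i of (p[i] + r[k−i]).
r[1] = 8
r[2] = 16  (first piece 1, then r[1]=8)
r[3] = 24  (first piece 1, then r[2]=16)
r[4] = 32  (first piece 1, then r[3]=24)
r[5] = 40  (first piece 1, then r[4]=32)
r[6] = max(8+40, 14+0) = 48
r[7] = max(8+48, 14+8) = 56
r[8] = max(8+56, 14+16) = 64
r[9] = max(8+64, 14+24, 23+0) = 72
r[10] = max(8+72, 14+32, 23+8) = 80
One optimal cutting: 1 + 1 + 1 + 1 + 1 + 1 + 1 + 1 + 1 + 1 → €80.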